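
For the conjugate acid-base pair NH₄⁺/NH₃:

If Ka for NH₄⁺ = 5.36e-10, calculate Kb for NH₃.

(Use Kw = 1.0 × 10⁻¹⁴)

For a conjugate pair Ka × Kb = Kw, so Kb = Kw/Ka = 1.0 × 10⁻¹⁴ / 5.36e-10 = 1.87e-05.

K_b = 1.87e-05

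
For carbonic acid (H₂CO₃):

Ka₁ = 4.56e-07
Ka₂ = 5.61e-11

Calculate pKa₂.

pKa₂ = -log(Ka₂) = -log(5.61e-11) = 10.25.

pK_{a2} = 10.25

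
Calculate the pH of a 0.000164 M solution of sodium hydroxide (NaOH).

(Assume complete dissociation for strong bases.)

[OH⁻] = 0.000164 M for strong base. pOH = -log[OH⁻] = 3.79, pH = 14 - pOH

pH = 10.21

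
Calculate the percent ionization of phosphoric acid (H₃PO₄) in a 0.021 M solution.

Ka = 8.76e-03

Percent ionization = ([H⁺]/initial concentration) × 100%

Using Ka equilibrium: x² + Ka×x - Ka×C = 0. Solving: [H⁺] = 9.8729e-03. Percent = (9.8729e-03/0.021) × 100

Percent ionization = 47%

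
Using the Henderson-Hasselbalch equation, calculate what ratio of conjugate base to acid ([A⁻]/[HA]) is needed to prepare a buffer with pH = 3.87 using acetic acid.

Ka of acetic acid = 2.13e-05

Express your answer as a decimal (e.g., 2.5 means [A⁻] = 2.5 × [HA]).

pKa = -log(2.13e-05) = 4.6716. pH = pKa + log([A⁻]/[HA]), so log([A⁻]/[HA]) = pH − pKa = 3.87 − 4.6716 = -0.8016. [A⁻]/[HA] = 10^(-0.8016) = 0.158

[A⁻]/[HA] = 0.158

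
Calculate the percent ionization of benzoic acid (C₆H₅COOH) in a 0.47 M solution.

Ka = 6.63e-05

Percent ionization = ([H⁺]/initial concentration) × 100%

Using Ka equilibrium: x² + Ka×x - Ka×C = 0. Solving: [H⁺] = 5.5492e-03. Percent = (5.5492e-03/0.47) × 100

Percent ionization = 1.18%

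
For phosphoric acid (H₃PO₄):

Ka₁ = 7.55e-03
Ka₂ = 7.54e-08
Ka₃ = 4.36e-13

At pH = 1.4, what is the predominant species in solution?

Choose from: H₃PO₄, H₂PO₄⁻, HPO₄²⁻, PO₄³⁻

pKa₁ = 2.12, pKa₂ = 7.12, pKa₃ = 12.36. For a polyprotic acid the predominant species crosses at each pKa: below pKa_n the protonated form dominates, above it the deprotonated form does. At pH = 1.4, the predominant species is H₃PO₄.

H₃PO₄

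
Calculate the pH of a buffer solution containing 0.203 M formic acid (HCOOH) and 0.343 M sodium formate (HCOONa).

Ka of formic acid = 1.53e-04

pKa = -log(1.53e-04) = 3.82. pH = pKa + log([A⁻]/[HA]) = 3.82 + log(0.343/0.203)

pH = 4.04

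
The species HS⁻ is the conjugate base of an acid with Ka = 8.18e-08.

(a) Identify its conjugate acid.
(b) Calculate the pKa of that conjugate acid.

(a) The conjugate acid is formed by adding one H⁺ to HS⁻, giving H₂S. (b) pKa = -log(Ka) = -log(8.18e-08) = 7.09.

Conjugate acid: H₂S; pK_a = 7.09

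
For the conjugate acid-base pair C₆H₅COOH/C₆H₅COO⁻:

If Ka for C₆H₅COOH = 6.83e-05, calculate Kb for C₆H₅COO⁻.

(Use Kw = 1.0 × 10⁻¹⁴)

For a conjugate pair Ka × Kb = Kw, so Kb = Kw/Ka = 1.0 × 10⁻¹⁴ / 6.83e-05 = 1.46e-10.

K_b = 1.46e-10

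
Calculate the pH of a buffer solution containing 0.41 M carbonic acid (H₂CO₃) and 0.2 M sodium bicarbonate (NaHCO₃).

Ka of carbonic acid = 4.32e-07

pKa = -log(4.32e-07) = 6.36. pH = pKa + log([A⁻]/[HA]) = 6.36 + log(0.2/0.41)

pH = 6.05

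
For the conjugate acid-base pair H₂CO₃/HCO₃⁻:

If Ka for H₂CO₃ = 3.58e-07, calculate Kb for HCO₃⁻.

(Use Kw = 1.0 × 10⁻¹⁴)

For a conjugate pair Ka × Kb = Kw, so Kb = Kw/Ka = 1.0 × 10⁻¹⁴ / 3.58e-07 = 2.79e-08.

K_b = 2.79e-08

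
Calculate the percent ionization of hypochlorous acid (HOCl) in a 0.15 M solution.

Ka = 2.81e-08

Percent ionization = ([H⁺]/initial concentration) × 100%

Using Ka equilibrium: x² + Ka×x - Ka×C = 0. Solving: [H⁺] = 6.4909e-05. Percent = (6.4909e-05/0.15) × 100

Percent ionization = 0.0433%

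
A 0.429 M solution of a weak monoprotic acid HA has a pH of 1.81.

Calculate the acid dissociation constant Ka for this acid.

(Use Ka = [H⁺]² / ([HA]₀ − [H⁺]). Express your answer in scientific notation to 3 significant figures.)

[H⁺] = 10^(−pH) = 10^(−1.81) = 1.549e-02 M. For HA ⇌ H⁺ + A⁻, Ka = [H⁺][A⁻]/[HA] = [H⁺]² / ([HA]₀ − [H⁺]) = (1.549e-02)² / (0.429 − 1.549e-02) = 5.80e-04.

K_a = 5.80e-04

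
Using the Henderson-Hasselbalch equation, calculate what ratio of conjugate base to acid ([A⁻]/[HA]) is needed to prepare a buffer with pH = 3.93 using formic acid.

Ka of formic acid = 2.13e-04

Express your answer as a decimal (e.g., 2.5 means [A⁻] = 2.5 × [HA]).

pKa = -log(2.13e-04) = 3.6716. pH = pKa + log([A⁻]/[HA]), so log([A⁻]/[HA]) = pH − pKa = 3.93 − 3.6716 = 0.2584. [A⁻]/[HA] = 10^(0.2584) = 1.81

[A⁻]/[HA] = 1.81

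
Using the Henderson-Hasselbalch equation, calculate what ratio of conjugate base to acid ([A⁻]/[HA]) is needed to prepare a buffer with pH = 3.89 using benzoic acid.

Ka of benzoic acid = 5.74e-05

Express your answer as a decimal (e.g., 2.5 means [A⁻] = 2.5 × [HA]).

pKa = -log(5.74e-05) = 4.2411. pH = pKa + log([A⁻]/[HA]), so log([A⁻]/[HA]) = pH − pKa = 3.89 − 4.2411 = -0.3511. [A⁻]/[HA] = 10^(-0.3511) = 0.446

[A⁻]/[HA] = 0.446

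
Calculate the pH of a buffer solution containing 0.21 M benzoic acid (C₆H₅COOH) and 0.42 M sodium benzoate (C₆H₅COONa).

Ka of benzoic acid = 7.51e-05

pKa = -log(7.51e-05) = 4.12. pH = pKa + log([A⁻]/[HA]) = 4.12 + log(0.42/0.21)

pH = 4.43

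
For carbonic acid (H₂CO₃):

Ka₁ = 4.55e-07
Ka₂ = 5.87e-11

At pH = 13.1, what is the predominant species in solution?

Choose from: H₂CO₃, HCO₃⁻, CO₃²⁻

pKa₁ = 6.34, pKa₂ = 10.23. For a polyprotic acid the predominant species crosses at each pKa: below pKa_n the protonated form dominates, above it the deprotonated form does. At pH = 13.1, the predominant species is CO₃²⁻.

CO₃²⁻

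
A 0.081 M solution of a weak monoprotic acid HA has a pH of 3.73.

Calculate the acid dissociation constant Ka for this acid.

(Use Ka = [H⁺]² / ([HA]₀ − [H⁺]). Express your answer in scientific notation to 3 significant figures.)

[H⁺] = 10^(−pH) = 10^(−3.73) = 1.862e-04 M. For HA ⇌ H⁺ + A⁻, Ka = [H⁺][A⁻]/[HA] = [H⁺]² / ([HA]₀ − [H⁺]) = (1.862e-04)² / (0.081 − 1.862e-04) = 4.29e-07.

K_a = 4.29e-07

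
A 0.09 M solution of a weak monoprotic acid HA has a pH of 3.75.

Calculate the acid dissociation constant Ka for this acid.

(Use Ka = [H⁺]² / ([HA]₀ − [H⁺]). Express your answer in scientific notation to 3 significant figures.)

[H⁺] = 10^(−pH) = 10^(−3.75) = 1.778e-04 M. For HA ⇌ H⁺ + A⁻, Ka = [H⁺][A⁻]/[HA] = [H⁺]² / ([HA]₀ − [H⁺]) = (1.778e-04)² / (0.09 − 1.778e-04) = 3.52e-07.

K_a = 3.52e-07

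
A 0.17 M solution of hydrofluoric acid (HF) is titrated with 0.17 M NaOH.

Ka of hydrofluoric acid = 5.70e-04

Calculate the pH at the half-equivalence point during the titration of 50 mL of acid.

At half-equivalence [HA] = [A⁻], so Henderson-Hasselbalch gives pH = pKa = -log(5.70e-04) = 3.24.

pH = pKa = 3.24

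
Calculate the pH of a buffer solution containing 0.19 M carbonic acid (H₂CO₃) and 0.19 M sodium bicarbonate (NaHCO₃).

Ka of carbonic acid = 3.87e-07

pKa = -log(3.87e-07) = 6.41. pH = pKa + log([A⁻]/[HA]) = 6.41 + log(0.19/0.19)

pH = 6.41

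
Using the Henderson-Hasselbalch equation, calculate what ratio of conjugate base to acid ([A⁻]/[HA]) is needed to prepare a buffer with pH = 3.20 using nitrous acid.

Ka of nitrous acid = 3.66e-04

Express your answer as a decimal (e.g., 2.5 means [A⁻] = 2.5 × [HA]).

pKa = -log(3.66e-04) = 3.4365. pH = pKa + log([A⁻]/[HA]), so log([A⁻]/[HA]) = pH − pKa = 3.20 − 3.4365 = -0.2365. [A⁻]/[HA] = 10^(-0.2365) = 0.580

[A⁻]/[HA] = 0.580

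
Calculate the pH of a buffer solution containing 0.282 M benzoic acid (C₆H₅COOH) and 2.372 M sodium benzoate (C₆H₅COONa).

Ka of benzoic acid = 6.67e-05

pKa = -log(6.67e-05) = 4.18. pH = pKa + log([A⁻]/[HA]) = 4.18 + log(2.372/0.282)

pH = 5.10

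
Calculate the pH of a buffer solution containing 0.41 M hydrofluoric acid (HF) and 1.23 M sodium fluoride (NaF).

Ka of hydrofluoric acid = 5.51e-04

pKa = -log(5.51e-04) = 3.26. pH = pKa + log([A⁻]/[HA]) = 3.26 + log(1.23/0.41)

pH = 3.74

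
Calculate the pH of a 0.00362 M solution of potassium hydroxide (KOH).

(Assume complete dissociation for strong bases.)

[OH⁻] = 0.00362 M for strong base. pOH = -log[OH⁻] = 2.44, pH = 14 - pOH

pH = 11.56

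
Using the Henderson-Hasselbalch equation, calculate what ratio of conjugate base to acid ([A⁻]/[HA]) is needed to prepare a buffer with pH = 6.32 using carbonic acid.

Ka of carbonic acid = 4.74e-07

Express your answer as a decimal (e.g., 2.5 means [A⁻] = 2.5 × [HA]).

pKa = -log(4.74e-07) = 6.3242. pH = pKa + log([A⁻]/[HA]), so log([A⁻]/[HA]) = pH − pKa = 6.32 − 6.3242 = -0.0042. [A⁻]/[HA] = 10^(-0.0042) = 0.990

[A⁻]/[HA] = 0.990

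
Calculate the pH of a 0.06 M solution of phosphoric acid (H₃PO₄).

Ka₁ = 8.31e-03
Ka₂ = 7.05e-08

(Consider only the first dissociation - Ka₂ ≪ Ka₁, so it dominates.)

First dissociation dominates. From Ka₁ = [H⁺][HA⁻]/[H₂A], x² + Ka₁·x − Ka₁·C = 0 with C = 0.06 M and Ka₁ = 8.31e-03. Solving: [H⁺] = (−Ka₁ + √(Ka₁² + 4·Ka₁·C)) / 2 = 1.8558e-02 M. pH = -log(1.8558e-02) = 1.73.

pH = 1.73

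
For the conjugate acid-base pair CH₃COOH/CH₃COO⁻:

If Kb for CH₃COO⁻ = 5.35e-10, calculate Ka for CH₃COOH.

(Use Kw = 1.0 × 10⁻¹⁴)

For a conjugate pair Ka × Kb = Kw, so Ka = Kw/Kb = 1.0 × 10⁻¹⁴ / 5.35e-10 = 1.87e-05.

K_a = 1.87e-05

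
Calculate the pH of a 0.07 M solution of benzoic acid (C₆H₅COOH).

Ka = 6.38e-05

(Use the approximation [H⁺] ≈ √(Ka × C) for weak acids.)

[H⁺] = √(Ka × C) = √(6.38e-05 × 0.07) = 2.1133e-03. pH = -log(2.1133e-03)

pH = 2.68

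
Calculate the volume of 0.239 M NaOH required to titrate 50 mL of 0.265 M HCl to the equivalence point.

At equivalence: moles acid = moles base. moles HCl = 0.265 × 50/1000 = 0.01325 mol. V_base = moles / 0.239 × 1000 = 55.4 mL.

V_{base} = 55.4 mL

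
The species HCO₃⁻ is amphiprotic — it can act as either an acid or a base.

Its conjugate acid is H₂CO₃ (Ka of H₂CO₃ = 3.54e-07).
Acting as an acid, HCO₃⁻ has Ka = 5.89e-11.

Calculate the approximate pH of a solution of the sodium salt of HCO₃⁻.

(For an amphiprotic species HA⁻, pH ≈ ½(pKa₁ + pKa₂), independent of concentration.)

pKa₁ = -log(3.54e-07) = 6.45; pKa₂ = -log(5.89e-11) = 10.23. For an amphiprotic species, pH ≈ ½(pKa₁ + pKa₂) = ½(6.45 + 10.23) = 8.34.

pH = 8.34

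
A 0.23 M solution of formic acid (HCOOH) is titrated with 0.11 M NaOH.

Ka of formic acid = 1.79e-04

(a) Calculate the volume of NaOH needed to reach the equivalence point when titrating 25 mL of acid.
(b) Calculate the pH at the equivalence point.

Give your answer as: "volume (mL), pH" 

moles acid = 0.23 × 25/1000 = 0.00575 mol; V_base = moles/0.11 × 1000 = 52.3 mL. At equivalence only the conjugate base is present: [A⁻] = 0.00575/0.077 = 7.4412e-02 M. Kb = Kw/Ka = 5.59e-11; [OH⁻] = √(Kb × [A⁻]) = 2.0389e-06; pOH = 5.69; pH = 14 - pOH = 8.31.

V = 52.3 mL, pH = 8.31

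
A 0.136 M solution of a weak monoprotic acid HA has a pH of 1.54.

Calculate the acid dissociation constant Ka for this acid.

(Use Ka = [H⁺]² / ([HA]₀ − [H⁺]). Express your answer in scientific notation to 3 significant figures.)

[H⁺] = 10^(−pH) = 10^(−1.54) = 2.884e-02 M. For HA ⇌ H⁺ + A⁻, Ka = [H⁺][A⁻]/[HA] = [H⁺]² / ([HA]₀ − [H⁺]) = (2.884e-02)² / (0.136 − 2.884e-02) = 7.76e-03.

K_a = 7.76e-03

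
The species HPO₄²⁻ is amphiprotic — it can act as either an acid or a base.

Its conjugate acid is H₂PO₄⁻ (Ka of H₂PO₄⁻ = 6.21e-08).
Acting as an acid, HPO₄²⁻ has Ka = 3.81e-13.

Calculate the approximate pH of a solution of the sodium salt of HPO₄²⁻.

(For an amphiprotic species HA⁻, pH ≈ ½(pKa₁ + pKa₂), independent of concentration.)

pKa₁ = -log(6.21e-08) = 7.21; pKa₂ = -log(3.81e-13) = 12.42. For an amphiprotic species, pH ≈ ½(pKa₁ + pKa₂) = ½(7.21 + 12.42) = 9.81.

pH = 9.81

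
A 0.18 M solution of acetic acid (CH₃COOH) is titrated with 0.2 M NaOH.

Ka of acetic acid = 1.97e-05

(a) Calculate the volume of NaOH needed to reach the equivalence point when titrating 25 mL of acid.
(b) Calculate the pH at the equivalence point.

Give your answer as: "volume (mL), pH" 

moles acid = 0.18 × 25/1000 = 0.0045 mol; V_base = moles/0.2 × 1000 = 22.5 mL. At equivalence only the conjugate base is present: [A⁻] = 0.0045/0.048 = 9.4737e-02 M. Kb = Kw/Ka = 5.08e-10; [OH⁻] = √(Kb × [A⁻]) = 6.9347e-06; pOH = 5.16; pH = 14 - pOH = 8.84.

V = 22.5 mL, pH = 8.84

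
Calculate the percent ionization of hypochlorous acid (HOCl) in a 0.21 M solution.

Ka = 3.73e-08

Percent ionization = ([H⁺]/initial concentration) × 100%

Using Ka equilibrium: x² + Ka×x - Ka×C = 0. Solving: [H⁺] = 8.8486e-05. Percent = (8.8486e-05/0.21) × 100

Percent ionization = 0.0421%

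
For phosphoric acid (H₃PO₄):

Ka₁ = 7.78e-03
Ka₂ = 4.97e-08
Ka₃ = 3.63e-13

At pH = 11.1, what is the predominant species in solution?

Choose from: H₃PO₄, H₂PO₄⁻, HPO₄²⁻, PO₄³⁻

pKa₁ = 2.11, pKa₂ = 7.30, pKa₃ = 12.44. For a polyprotic acid the predominant species crosses at each pKa: below pKa_n the protonated form dominates, above it the deprotonated form does. At pH = 11.1, the predominant species is HPO₄²⁻.

HPO₄²⁻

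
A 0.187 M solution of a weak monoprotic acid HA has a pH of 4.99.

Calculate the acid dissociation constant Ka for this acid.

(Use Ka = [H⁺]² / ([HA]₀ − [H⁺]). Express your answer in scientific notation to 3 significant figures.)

[H⁺] = 10^(−pH) = 10^(−4.99) = 1.023e-05 M. For HA ⇌ H⁺ + A⁻, Ka = [H⁺][A⁻]/[HA] = [H⁺]² / ([HA]₀ − [H⁺]) = (1.023e-05)² / (0.187 − 1.023e-05) = 5.60e-10.

K_a = 5.60e-10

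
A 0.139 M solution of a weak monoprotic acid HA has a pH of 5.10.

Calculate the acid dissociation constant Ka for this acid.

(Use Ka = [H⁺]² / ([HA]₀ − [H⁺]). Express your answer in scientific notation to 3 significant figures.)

[H⁺] = 10^(−pH) = 10^(−5.10) = 7.943e-06 M. For HA ⇌ H⁺ + A⁻, Ka = [H⁺][A⁻]/[HA] = [H⁺]² / ([HA]₀ − [H⁺]) = (7.943e-06)² / (0.139 − 7.943e-06) = 4.54e-10.

K_a = 4.54e-10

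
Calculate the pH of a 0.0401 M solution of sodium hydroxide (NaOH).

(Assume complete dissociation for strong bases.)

[OH⁻] = 0.0401 M for strong base. pOH = -log[OH⁻] = 1.40, pH = 14 - pOH

pH = 12.60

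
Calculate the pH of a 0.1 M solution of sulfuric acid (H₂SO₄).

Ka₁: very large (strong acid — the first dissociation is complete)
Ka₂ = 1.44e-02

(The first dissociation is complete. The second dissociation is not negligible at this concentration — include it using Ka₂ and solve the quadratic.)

First dissociation is complete: [H⁺]₀ = [HSO₄⁻]₀ = C = 0.1 M. Second dissociation HSO₄⁻ ⇌ H⁺ + SO₄²⁻: let x = [SO₄²⁻]. Ka₂ = (C + x)·x / (C − x) = 1.44e-02 → x² + (C + Ka₂)·x − Ka₂·C = 0 → x² + 0.11440·x − 1.440e-03 = 0. x = (−0.11440 + √(0.11440² + 4 × 1.440e-03)) / 2 = 1.1443e-02 M. [H⁺] = C + x = 0.1 + 1.1443e-02 = 1.1144e-01 M. pH = -log(1.1144e-01) = 0.95.

pH = 0.95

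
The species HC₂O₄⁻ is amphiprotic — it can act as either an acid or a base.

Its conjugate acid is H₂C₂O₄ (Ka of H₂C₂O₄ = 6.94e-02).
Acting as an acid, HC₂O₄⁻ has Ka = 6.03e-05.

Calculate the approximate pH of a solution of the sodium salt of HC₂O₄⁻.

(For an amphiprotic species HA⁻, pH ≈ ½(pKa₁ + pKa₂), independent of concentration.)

pKa₁ = -log(6.94e-02) = 1.16; pKa₂ = -log(6.03e-05) = 4.22. For an amphiprotic species, pH ≈ ½(pKa₁ + pKa₂) = ½(1.16 + 4.22) = 2.69.

pH = 2.69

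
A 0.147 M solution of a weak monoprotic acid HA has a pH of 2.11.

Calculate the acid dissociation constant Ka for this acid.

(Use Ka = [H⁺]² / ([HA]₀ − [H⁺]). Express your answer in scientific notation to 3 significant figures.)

[H⁺] = 10^(−pH) = 10^(−2.11) = 7.762e-03 M. For HA ⇌ H⁺ + A⁻, Ka = [H⁺][A⁻]/[HA] = [H⁺]² / ([HA]₀ − [H⁺]) = (7.762e-03)² / (0.147 − 7.762e-03) = 4.33e-04.

K_a = 4.33e-04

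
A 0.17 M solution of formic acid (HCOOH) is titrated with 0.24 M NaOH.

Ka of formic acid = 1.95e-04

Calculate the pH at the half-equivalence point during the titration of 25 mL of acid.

At half-equivalence [HA] = [A⁻], so Henderson-Hasselbalch gives pH = pKa = -log(1.95e-04) = 3.71.

pH = pKa = 3.71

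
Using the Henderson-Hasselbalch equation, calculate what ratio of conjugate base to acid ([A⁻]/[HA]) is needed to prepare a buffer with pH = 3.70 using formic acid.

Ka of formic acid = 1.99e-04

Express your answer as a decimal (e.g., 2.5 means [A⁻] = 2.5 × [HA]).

pKa = -log(1.99e-04) = 3.7011. pH = pKa + log([A⁻]/[HA]), so log([A⁻]/[HA]) = pH − pKa = 3.70 − 3.7011 = -0.0011. [A⁻]/[HA] = 10^(-0.0011) = 0.997

[A⁻]/[HA] = 0.997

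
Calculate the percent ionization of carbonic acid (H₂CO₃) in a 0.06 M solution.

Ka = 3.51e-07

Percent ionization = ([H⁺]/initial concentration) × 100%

Using Ka equilibrium: x² + Ka×x - Ka×C = 0. Solving: [H⁺] = 1.4495e-04. Percent = (1.4495e-04/0.06) × 100

Percent ionization = 0.242%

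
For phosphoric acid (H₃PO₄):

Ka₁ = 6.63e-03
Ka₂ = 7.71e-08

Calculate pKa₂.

pKa₂ = -log(Ka₂) = -log(7.71e-08) = 7.11.

pK_{a2} = 7.11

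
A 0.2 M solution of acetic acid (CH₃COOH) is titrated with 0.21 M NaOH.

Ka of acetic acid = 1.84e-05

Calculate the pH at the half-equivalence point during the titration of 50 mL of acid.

At half-equivalence [HA] = [A⁻], so Henderson-Hasselbalch gives pH = pKa = -log(1.84e-05) = 4.74.

pH = pKa = 4.74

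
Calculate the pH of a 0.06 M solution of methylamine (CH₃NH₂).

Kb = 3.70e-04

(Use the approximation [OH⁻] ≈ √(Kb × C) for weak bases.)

[OH⁻] = √(Kb × C) = √(3.70e-04 × 0.06) = 4.7117e-03. pOH = 2.33, pH = 14 - pOH

pH = 11.67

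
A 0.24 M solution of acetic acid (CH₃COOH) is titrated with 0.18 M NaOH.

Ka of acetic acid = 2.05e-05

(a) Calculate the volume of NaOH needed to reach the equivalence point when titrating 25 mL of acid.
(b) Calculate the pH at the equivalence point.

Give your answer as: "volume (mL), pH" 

moles acid = 0.24 × 25/1000 = 0.006 mol; V_base = moles/0.18 × 1000 = 33.3 mL. At equivalence only the conjugate base is present: [A⁻] = 0.006/0.058 = 1.0286e-01 M. Kb = Kw/Ka = 4.88e-10; [OH⁻] = √(Kb × [A⁻]) = 7.0834e-06; pOH = 5.15; pH = 14 - pOH = 8.85.

V = 33.3 mL, pH = 8.85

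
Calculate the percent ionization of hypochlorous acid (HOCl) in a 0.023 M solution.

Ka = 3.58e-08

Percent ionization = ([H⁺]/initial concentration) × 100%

Using Ka equilibrium: x² + Ka×x - Ka×C = 0. Solving: [H⁺] = 2.8677e-05. Percent = (2.8677e-05/0.023) × 100

Percent ionization = 0.125%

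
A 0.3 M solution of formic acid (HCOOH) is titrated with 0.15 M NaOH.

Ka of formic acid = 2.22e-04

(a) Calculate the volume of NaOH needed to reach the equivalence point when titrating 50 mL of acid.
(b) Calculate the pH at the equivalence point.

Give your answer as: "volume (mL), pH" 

moles acid = 0.3 × 50/1000 = 0.015 mol; V_base = moles/0.15 × 1000 = 100.0 mL. At equivalence only the conjugate base is present: [A⁻] = 0.015/0.150 = 1.0000e-01 M. Kb = Kw/Ka = 4.50e-11; [OH⁻] = √(Kb × [A⁻]) = 2.1224e-06; pOH = 5.67; pH = 14 - pOH = 8.33.

V = 100.0 mL, pH = 8.33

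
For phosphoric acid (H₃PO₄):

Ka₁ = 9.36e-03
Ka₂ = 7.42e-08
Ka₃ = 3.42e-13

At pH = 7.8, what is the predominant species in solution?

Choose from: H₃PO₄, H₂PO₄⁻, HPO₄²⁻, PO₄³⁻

pKa₁ = 2.03, pKa₂ = 7.13, pKa₃ = 12.47. For a polyprotic acid the predominant species crosses at each pKa: below pKa_n the protonated form dominates, above it the deprotonated form does. At pH = 7.8, the predominant species is HPO₄²⁻.

HPO₄²⁻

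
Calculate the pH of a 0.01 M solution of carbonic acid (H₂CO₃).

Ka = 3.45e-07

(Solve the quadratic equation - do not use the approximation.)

x² + Ka×x - Ka×C = 0. Using quadratic formula: [H⁺] = 5.8564e-05

pH = 4.23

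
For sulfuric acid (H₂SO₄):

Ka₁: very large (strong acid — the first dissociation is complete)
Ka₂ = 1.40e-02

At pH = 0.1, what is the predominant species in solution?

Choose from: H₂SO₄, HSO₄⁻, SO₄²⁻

The first dissociation is complete, so H₂SO₄ itself is never the predominant species in water; pKa₂ = -log(1.40e-02) = 1.85. For a polyprotic acid the predominant species crosses at each pKa: below pKa_n the protonated form dominates, above it the deprotonated form does. At pH = 0.1, the predominant species is HSO₄⁻.

HSO₄⁻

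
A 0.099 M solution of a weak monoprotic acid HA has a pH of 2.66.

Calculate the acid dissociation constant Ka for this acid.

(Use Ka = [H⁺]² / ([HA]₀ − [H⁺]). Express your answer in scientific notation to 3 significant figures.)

[H⁺] = 10^(−pH) = 10^(−2.66) = 2.188e-03 M. For HA ⇌ H⁺ + A⁻, Ka = [H⁺][A⁻]/[HA] = [H⁺]² / ([HA]₀ − [H⁺]) = (2.188e-03)² / (0.099 − 2.188e-03) = 4.94e-05.

K_a = 4.94e-05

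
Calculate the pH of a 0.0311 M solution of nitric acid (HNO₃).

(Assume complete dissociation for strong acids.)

[H⁺] = 0.0311 M for strong acid. pH = -log[H⁺] = -log(0.0311)

pH = 1.51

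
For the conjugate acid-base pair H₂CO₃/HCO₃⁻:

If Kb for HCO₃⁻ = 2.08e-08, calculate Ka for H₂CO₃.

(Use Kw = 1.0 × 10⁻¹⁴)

For a conjugate pair Ka × Kb = Kw, so Ka = Kw/Kb = 1.0 × 10⁻¹⁴ / 2.08e-08 = 4.81e-07.

K_a = 4.81e-07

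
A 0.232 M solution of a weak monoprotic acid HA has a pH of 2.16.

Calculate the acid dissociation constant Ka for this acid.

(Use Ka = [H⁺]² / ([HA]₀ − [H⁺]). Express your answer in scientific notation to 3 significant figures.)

[H⁺] = 10^(−pH) = 10^(−2.16) = 6.918e-03 M. For HA ⇌ H⁺ + A⁻, Ka = [H⁺][A⁻]/[HA] = [H⁺]² / ([HA]₀ − [H⁺]) = (6.918e-03)² / (0.232 − 6.918e-03) = 2.13e-04.

K_a = 2.13e-04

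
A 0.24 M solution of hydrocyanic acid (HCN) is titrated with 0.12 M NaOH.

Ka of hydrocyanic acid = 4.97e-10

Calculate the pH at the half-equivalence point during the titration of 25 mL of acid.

At half-equivalence [HA] = [A⁻], so Henderson-Hasselbalch gives pH = pKa = -log(4.97e-10) = 9.30.

pH = pKa = 9.30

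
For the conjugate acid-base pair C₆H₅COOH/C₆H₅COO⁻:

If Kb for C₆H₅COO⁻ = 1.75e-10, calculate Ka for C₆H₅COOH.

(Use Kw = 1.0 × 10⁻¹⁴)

For a conjugate pair Ka × Kb = Kw, so Ka = Kw/Kb = 1.0 × 10⁻¹⁴ / 1.75e-10 = 5.71e-05.

K_a = 5.71e-05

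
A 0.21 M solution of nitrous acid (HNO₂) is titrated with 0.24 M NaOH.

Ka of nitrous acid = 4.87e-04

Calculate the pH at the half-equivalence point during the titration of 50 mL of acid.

At half-equivalence [HA] = [A⁻], so Henderson-Hasselbalch gives pH = pKa = -log(4.87e-04) = 3.31.

pH = pKa = 3.31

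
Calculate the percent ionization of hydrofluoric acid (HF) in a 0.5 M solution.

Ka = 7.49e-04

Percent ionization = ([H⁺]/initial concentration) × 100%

Using Ka equilibrium: x² + Ka×x - Ka×C = 0. Solving: [H⁺] = 1.8981e-02. Percent = (1.8981e-02/0.5) × 100

Percent ionization = 3.8%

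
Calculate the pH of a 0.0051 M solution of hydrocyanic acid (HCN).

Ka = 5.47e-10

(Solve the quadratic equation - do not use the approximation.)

x² + Ka×x - Ka×C = 0. Using quadratic formula: [H⁺] = 1.6700e-06

pH = 5.78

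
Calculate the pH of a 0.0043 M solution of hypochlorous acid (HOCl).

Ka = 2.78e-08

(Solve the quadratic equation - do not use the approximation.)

x² + Ka×x - Ka×C = 0. Using quadratic formula: [H⁺] = 1.0920e-05

pH = 4.96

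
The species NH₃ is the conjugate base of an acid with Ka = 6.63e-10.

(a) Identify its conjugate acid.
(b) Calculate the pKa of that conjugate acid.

(a) The conjugate acid is formed by adding one H⁺ to NH₃, giving NH₄⁺. (b) pKa = -log(Ka) = -log(6.63e-10) = 9.18.

Conjugate acid: NH₄⁺; pK_a = 9.18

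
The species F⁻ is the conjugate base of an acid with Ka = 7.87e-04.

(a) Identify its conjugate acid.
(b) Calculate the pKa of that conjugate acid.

(a) The conjugate acid is formed by adding one H⁺ to F⁻, giving HF. (b) pKa = -log(Ka) = -log(7.87e-04) = 3.10.

Conjugate acid: HF; pK_a = 3.10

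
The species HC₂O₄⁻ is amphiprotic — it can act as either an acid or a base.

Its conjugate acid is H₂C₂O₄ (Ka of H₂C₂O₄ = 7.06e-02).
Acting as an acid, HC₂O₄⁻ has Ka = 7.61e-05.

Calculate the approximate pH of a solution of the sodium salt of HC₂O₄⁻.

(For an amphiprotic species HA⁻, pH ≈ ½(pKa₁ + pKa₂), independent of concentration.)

pKa₁ = -log(7.06e-02) = 1.15; pKa₂ = -log(7.61e-05) = 4.12. For an amphiprotic species, pH ≈ ½(pKa₁ + pKa₂) = ½(1.15 + 4.12) = 2.63.

pH = 2.63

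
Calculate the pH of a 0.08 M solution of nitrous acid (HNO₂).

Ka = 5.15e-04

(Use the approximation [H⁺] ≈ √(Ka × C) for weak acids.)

[H⁺] = √(Ka × C) = √(5.15e-04 × 0.08) = 6.4187e-03. pH = -log(6.4187e-03)

pH = 2.19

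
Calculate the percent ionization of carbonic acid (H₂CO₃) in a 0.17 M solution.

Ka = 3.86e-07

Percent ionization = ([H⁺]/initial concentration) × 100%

Using Ka equilibrium: x² + Ka×x - Ka×C = 0. Solving: [H⁺] = 2.5597e-04. Percent = (2.5597e-04/0.17) × 100

Percent ionization = 0.151%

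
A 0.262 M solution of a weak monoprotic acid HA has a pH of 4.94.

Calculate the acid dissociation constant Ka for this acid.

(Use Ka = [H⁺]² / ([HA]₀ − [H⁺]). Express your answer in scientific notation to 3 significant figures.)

[H⁺] = 10^(−pH) = 10^(−4.94) = 1.148e-05 M. For HA ⇌ H⁺ + A⁻, Ka = [H⁺][A⁻]/[HA] = [H⁺]² / ([HA]₀ − [H⁺]) = (1.148e-05)² / (0.262 − 1.148e-05) = 5.03e-10.

K_a = 5.03e-10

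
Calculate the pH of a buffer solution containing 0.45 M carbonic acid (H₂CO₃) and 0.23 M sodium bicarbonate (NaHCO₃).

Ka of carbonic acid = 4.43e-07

pKa = -log(4.43e-07) = 6.35. pH = pKa + log([A⁻]/[HA]) = 6.35 + log(0.23/0.45)

pH = 6.06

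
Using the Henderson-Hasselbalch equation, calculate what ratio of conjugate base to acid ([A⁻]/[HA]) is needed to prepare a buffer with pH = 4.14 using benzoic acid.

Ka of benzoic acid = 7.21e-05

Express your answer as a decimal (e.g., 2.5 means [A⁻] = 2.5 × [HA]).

pKa = -log(7.21e-05) = 4.1421. pH = pKa + log([A⁻]/[HA]), so log([A⁻]/[HA]) = pH − pKa = 4.14 − 4.1421 = -0.0021. [A⁻]/[HA] = 10^(-0.0021) = 0.995

[A⁻]/[HA] = 0.995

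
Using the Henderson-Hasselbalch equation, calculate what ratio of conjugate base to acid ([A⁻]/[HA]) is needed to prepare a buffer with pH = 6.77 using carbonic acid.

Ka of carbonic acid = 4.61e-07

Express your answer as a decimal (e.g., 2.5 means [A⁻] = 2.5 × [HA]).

pKa = -log(4.61e-07) = 6.3363. pH = pKa + log([A⁻]/[HA]), so log([A⁻]/[HA]) = pH − pKa = 6.77 − 6.3363 = 0.4337. [A⁻]/[HA] = 10^(0.4337) = 2.71

[A⁻]/[HA] = 2.71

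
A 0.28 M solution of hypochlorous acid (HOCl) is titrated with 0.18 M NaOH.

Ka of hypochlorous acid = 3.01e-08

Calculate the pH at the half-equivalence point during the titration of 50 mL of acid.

At half-equivalence [HA] = [A⁻], so Henderson-Hasselbalch gives pH = pKa = -log(3.01e-08) = 7.52.

pH = pKa = 7.52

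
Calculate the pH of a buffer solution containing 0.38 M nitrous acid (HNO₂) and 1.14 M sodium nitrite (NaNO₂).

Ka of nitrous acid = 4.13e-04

pKa = -log(4.13e-04) = 3.38. pH = pKa + log([A⁻]/[HA]) = 3.38 + log(1.14/0.38)

pH = 3.86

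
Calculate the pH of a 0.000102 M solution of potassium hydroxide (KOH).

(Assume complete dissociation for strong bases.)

[OH⁻] = 0.000102 M for strong base. pOH = -log[OH⁻] = 3.99, pH = 14 - pOH

pH = 10.01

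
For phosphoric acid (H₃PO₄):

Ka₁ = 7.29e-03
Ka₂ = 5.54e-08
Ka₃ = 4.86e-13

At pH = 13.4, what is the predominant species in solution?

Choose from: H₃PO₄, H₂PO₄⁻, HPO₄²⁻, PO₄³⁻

pKa₁ = 2.14, pKa₂ = 7.26, pKa₃ = 12.31. For a polyprotic acid the predominant species crosses at each pKa: below pKa_n the protonated form dominates, above it the deprotonated form does. At pH = 13.4, the predominant species is PO₄³⁻.

PO₄³⁻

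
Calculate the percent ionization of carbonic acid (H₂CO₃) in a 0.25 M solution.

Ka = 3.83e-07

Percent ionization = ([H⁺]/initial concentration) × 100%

Using Ka equilibrium: x² + Ka×x - Ka×C = 0. Solving: [H⁺] = 3.0924e-04. Percent = (3.0924e-04/0.25) × 100

Percent ionization = 0.124%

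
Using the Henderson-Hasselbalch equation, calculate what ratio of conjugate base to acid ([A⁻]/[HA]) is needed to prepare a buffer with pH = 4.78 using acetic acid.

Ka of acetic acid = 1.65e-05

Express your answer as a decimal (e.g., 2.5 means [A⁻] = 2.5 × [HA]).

pKa = -log(1.65e-05) = 4.7825. pH = pKa + log([A⁻]/[HA]), so log([A⁻]/[HA]) = pH − pKa = 4.78 − 4.7825 = -0.0025. [A⁻]/[HA] = 10^(-0.0025) = 0.994

[A⁻]/[HA] = 0.994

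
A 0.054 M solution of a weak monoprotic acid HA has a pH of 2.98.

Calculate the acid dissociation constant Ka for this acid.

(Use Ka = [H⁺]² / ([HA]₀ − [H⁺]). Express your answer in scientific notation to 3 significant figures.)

[H⁺] = 10^(−pH) = 10^(−2.98) = 1.047e-03 M. For HA ⇌ H⁺ + A⁻, Ka = [H⁺][A⁻]/[HA] = [H⁺]² / ([HA]₀ − [H⁺]) = (1.047e-03)² / (0.054 − 1.047e-03) = 2.07e-05.

K_a = 2.07e-05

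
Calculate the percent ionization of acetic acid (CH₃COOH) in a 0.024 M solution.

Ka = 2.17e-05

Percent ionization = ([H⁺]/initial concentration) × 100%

Using Ka equilibrium: x² + Ka×x - Ka×C = 0. Solving: [H⁺] = 7.1090e-04. Percent = (7.1090e-04/0.024) × 100

Percent ionization = 2.96%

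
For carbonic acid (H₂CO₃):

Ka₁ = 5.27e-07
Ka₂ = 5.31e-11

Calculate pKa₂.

pKa₂ = -log(Ka₂) = -log(5.31e-11) = 10.27.

pK_{a2} = 10.27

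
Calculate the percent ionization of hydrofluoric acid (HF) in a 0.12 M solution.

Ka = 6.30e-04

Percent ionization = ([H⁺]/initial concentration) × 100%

Using Ka equilibrium: x² + Ka×x - Ka×C = 0. Solving: [H⁺] = 8.3855e-03. Percent = (8.3855e-03/0.12) × 100

Percent ionization = 6.99%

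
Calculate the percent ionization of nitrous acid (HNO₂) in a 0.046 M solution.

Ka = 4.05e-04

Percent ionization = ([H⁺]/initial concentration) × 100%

Using Ka equilibrium: x² + Ka×x - Ka×C = 0. Solving: [H⁺] = 4.1185e-03. Percent = (4.1185e-03/0.046) × 100

Percent ionization = 8.95%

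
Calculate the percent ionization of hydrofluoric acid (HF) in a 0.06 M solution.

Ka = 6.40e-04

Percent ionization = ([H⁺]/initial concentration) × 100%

Using Ka equilibrium: x² + Ka×x - Ka×C = 0. Solving: [H⁺] = 5.8850e-03. Percent = (5.8850e-03/0.06) × 100

Percent ionization = 9.81%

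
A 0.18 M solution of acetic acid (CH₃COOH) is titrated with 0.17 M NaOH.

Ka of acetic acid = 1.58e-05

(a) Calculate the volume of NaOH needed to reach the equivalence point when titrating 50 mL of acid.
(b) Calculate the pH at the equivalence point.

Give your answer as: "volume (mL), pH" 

moles acid = 0.18 × 50/1000 = 0.009 mol; V_base = moles/0.17 × 1000 = 52.9 mL. At equivalence only the conjugate base is present: [A⁻] = 0.009/0.103 = 8.7429e-02 M. Kb = Kw/Ka = 6.33e-10; [OH⁻] = √(Kb × [A⁻]) = 7.4387e-06; pOH = 5.13; pH = 14 - pOH = 8.87.

V = 52.9 mL, pH = 8.87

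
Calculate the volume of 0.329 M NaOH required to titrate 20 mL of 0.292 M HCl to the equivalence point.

At equivalence: moles acid = moles base. moles HCl = 0.292 × 20/1000 = 0.00584 mol. V_base = moles / 0.329 × 1000 = 17.8 mL.

V_{base} = 17.8 mL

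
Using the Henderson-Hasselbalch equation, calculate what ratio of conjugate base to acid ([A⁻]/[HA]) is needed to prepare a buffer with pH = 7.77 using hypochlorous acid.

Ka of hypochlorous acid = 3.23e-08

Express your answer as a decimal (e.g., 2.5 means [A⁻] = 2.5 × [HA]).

pKa = -log(3.23e-08) = 7.4908. pH = pKa + log([A⁻]/[HA]), so log([A⁻]/[HA]) = pH − pKa = 7.77 − 7.4908 = 0.2792. [A⁻]/[HA] = 10^(0.2792) = 1.90

[A⁻]/[HA] = 1.90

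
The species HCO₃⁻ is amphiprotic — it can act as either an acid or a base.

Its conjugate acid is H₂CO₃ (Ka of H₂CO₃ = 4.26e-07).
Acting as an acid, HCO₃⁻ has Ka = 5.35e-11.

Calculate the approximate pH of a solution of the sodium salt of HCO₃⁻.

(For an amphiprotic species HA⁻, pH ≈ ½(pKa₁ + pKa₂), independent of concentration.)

pKa₁ = -log(4.26e-07) = 6.37; pKa₂ = -log(5.35e-11) = 10.27. For an amphiprotic species, pH ≈ ½(pKa₁ + pKa₂) = ½(6.37 + 10.27) = 8.32.

pH = 8.32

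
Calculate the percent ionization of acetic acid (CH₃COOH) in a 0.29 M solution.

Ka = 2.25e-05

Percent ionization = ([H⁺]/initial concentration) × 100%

Using Ka equilibrium: x² + Ka×x - Ka×C = 0. Solving: [H⁺] = 2.5432e-03. Percent = (2.5432e-03/0.29) × 100

Percent ionization = 0.877%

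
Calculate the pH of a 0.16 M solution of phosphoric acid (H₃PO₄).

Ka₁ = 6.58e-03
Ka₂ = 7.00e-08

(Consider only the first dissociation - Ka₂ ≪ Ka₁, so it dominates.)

First dissociation dominates. From Ka₁ = [H⁺][HA⁻]/[H₂A], x² + Ka₁·x − Ka₁·C = 0 with C = 0.16 M and Ka₁ = 6.58e-03. Solving: [H⁺] = (−Ka₁ + √(Ka₁² + 4·Ka₁·C)) / 2 = 2.9323e-02 M. pH = -log(2.9323e-02) = 1.53.

pH = 1.53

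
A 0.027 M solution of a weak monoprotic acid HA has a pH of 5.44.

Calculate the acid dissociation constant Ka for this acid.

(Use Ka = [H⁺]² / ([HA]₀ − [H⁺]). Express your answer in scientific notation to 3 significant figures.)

[H⁺] = 10^(−pH) = 10^(−5.44) = 3.631e-06 M. For HA ⇌ H⁺ + A⁻, Ka = [H⁺][A⁻]/[HA] = [H⁺]² / ([HA]₀ − [H⁺]) = (3.631e-06)² / (0.027 − 3.631e-06) = 4.88e-10.

K_a = 4.88e-10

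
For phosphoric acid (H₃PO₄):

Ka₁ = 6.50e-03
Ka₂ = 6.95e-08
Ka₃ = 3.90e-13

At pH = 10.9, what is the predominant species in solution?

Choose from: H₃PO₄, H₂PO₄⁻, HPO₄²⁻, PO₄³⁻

pKa₁ = 2.19, pKa₂ = 7.16, pKa₃ = 12.41. For a polyprotic acid the predominant species crosses at each pKa: below pKa_n the protonated form dominates, above it the deprotonated form does. At pH = 10.9, the predominant species is HPO₄²⁻.

HPO₄²⁻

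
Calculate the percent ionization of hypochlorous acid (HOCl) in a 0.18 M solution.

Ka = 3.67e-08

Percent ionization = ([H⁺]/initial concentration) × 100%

Using Ka equilibrium: x² + Ka×x - Ka×C = 0. Solving: [H⁺] = 8.1259e-05. Percent = (8.1259e-05/0.18) × 100

Percent ionization = 0.0451%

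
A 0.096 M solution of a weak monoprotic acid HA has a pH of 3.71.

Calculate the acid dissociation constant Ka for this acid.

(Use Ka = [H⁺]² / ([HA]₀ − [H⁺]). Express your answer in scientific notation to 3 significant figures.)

[H⁺] = 10^(−pH) = 10^(−3.71) = 1.950e-04 M. For HA ⇌ H⁺ + A⁻, Ka = [H⁺][A⁻]/[HA] = [H⁺]² / ([HA]₀ − [H⁺]) = (1.950e-04)² / (0.096 − 1.950e-04) = 3.97e-07.

K_a = 3.97e-07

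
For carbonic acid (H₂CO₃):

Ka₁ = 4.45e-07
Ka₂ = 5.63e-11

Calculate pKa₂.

pKa₂ = -log(Ka₂) = -log(5.63e-11) = 10.25.

pK_{a2} = 10.25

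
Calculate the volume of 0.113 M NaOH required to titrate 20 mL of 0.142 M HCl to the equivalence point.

At equivalence: moles acid = moles base. moles HCl = 0.142 × 20/1000 = 0.00284 mol. V_base = moles / 0.113 × 1000 = 25.1 mL.

V_{base} = 25.1 mL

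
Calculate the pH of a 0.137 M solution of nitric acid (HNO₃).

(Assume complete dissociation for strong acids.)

[H⁺] = 0.137 M for strong acid. pH = -log[H⁺] = -log(0.137)

pH = 0.86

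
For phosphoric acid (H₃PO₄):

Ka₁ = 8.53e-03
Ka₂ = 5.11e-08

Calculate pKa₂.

pKa₂ = -log(Ka₂) = -log(5.11e-08) = 7.29.

pK_{a2} = 7.29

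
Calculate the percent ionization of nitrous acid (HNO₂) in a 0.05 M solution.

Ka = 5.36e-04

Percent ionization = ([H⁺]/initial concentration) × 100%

Using Ka equilibrium: x² + Ka×x - Ka×C = 0. Solving: [H⁺] = 4.9158e-03. Percent = (4.9158e-03/0.05) × 100

Percent ionization = 9.83%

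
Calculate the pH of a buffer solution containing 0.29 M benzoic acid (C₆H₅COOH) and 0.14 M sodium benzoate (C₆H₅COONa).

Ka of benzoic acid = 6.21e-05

pKa = -log(6.21e-05) = 4.21. pH = pKa + log([A⁻]/[HA]) = 4.21 + log(0.14/0.29)

pH = 3.89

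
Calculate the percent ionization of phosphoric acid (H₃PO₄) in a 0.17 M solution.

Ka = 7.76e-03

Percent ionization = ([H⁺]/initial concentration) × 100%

Using Ka equilibrium: x² + Ka×x - Ka×C = 0. Solving: [H⁺] = 3.2647e-02. Percent = (3.2647e-02/0.17) × 100

Percent ionization = 19.2%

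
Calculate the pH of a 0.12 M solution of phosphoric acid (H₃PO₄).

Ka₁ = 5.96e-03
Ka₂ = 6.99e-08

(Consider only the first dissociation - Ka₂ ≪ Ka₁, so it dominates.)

First dissociation dominates. From Ka₁ = [H⁺][HA⁻]/[H₂A], x² + Ka₁·x − Ka₁·C = 0 with C = 0.12 M and Ka₁ = 5.96e-03. Solving: [H⁺] = (−Ka₁ + √(Ka₁² + 4·Ka₁·C)) / 2 = 2.3929e-02 M. pH = -log(2.3929e-02) = 1.62.

pH = 1.62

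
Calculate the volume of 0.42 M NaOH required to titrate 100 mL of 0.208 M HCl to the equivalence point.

At equivalence: moles acid = moles base. moles HCl = 0.208 × 100/1000 = 0.0208 mol. V_base = moles / 0.42 × 1000 = 49.5 mL.

V_{base} = 49.5 mL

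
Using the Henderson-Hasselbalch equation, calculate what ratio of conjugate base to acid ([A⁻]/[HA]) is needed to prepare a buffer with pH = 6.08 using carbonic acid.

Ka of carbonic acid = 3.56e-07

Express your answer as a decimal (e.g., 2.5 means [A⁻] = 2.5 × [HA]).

pKa = -log(3.56e-07) = 6.4486. pH = pKa + log([A⁻]/[HA]), so log([A⁻]/[HA]) = pH − pKa = 6.08 − 6.4486 = -0.3686. [A⁻]/[HA] = 10^(-0.3686) = 0.428

[A⁻]/[HA] = 0.428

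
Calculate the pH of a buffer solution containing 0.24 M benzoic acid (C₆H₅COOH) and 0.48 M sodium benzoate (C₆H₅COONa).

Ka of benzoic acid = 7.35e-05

pKa = -log(7.35e-05) = 4.13. pH = pKa + log([A⁻]/[HA]) = 4.13 + log(0.48/0.24)

pH = 4.43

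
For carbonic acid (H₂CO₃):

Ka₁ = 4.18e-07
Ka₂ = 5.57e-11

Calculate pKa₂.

pKa₂ = -log(Ka₂) = -log(5.57e-11) = 10.25.

pK_{a2} = 10.25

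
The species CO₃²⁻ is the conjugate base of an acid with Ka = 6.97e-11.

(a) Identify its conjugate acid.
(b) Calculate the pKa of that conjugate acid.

(a) The conjugate acid is formed by adding one H⁺ to CO₃²⁻, giving HCO₃⁻. (b) pKa = -log(Ka) = -log(6.97e-11) = 10.16.

Conjugate acid: HCO₃⁻; pK_a = 10.16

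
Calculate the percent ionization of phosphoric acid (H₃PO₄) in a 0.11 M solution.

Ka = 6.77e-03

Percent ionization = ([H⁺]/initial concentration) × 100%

Using Ka equilibrium: x² + Ka×x - Ka×C = 0. Solving: [H⁺] = 2.4113e-02. Percent = (2.4113e-02/0.11) × 100

Percent ionization = 21.9%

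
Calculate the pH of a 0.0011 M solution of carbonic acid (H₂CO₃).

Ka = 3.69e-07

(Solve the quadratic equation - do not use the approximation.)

x² + Ka×x - Ka×C = 0. Using quadratic formula: [H⁺] = 1.9963e-05

pH = 4.70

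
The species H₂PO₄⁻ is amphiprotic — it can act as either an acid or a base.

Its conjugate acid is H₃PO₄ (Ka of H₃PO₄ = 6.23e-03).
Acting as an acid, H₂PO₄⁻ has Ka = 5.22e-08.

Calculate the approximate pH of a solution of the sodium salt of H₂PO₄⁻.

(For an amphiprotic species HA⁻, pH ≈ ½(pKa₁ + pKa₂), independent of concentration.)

pKa₁ = -log(6.23e-03) = 2.21; pKa₂ = -log(5.22e-08) = 7.28. For an amphiprotic species, pH ≈ ½(pKa₁ + pKa₂) = ½(2.21 + 7.28) = 4.74.

pH = 4.74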